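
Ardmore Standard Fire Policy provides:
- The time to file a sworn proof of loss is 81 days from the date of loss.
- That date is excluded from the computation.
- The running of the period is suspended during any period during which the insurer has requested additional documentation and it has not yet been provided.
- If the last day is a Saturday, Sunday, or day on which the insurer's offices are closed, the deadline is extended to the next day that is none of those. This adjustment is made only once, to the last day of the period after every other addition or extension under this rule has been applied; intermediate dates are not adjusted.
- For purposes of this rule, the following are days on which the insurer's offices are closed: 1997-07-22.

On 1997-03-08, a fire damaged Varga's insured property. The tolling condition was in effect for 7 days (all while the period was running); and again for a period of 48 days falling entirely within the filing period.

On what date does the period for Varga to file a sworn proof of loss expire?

81 days after 1997-03-08 is May 28, 1997.
Tolling adds 7 days: May 28, 1997 + 7 days = June 4, 1997.
Tolling adds 48 days: June 4, 1997 + 48 days = July 22, 1997.
July 22, 1997 is a listed holiday. The next qualifying day is July 23, 1997.

July 23, 1997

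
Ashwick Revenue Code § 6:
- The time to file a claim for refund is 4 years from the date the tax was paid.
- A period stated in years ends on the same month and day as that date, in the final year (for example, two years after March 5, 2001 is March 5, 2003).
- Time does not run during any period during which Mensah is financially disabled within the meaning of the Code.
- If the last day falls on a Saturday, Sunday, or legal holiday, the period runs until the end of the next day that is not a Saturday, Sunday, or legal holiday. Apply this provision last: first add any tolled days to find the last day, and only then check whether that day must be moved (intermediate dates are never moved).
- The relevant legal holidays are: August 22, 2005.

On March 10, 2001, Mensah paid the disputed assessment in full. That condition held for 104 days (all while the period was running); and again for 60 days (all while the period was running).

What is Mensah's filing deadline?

4 years after March 10, 2001 is March 10, 2005.
Tolling adds 104 days: March 10, 2005 + 104 days = June 22, 2005.
Tolling adds 60 days: June 22, 2005 + 60 days = August 21, 2005.
August 21, 2005 is Sunday; August 22, 2005 is a listed holiday. The next qualifying day is August 23, 2005.

August 23, 2005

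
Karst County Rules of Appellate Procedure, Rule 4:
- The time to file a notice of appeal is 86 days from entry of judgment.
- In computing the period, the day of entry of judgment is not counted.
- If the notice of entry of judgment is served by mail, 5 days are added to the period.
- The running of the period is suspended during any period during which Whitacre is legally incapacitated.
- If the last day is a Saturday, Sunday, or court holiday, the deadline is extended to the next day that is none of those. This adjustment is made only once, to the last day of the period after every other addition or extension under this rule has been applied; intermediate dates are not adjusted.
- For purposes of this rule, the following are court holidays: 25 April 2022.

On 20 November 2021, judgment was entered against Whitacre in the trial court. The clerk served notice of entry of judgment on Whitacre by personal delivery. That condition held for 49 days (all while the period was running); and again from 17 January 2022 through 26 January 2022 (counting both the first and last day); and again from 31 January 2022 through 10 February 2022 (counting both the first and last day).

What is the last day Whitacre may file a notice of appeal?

April 26, 2022

86 days after 20 November 2021 is February 14, 2022.
Service was not by mail, so no mail extension applies.
Tolling adds 49 days: February 14, 2022 + 49 days = April 4, 2022.
From January 17, 2022 through January 26, 2022 inclusive is 10 days; tolling adds 10 days: April 4, 2022 + 10 days = April 14, 2022.
From January 31, 2022 through February 10, 2022 inclusive is 11 days; tolling adds 11 days: April 14, 2022 + 11 days = April 25, 2022.
April 25, 2022 is a listed holiday. The next qualifying day is April 26, 2022.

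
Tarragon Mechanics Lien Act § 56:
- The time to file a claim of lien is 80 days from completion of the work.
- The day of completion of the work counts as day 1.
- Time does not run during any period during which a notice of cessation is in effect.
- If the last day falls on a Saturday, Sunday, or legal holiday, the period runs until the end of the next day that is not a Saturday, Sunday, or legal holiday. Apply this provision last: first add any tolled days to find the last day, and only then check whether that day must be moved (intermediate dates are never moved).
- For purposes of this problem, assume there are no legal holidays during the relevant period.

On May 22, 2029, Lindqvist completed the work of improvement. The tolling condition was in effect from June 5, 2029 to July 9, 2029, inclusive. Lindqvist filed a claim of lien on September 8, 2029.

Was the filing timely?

Yes

Counting May 22, 2029 as day 1, day 80 is August 9, 2029.
From June 5, 2029 through July 9, 2029 inclusive is 35 days; tolling adds 35 days: August 9, 2029 + 35 days = September 13, 2029.
September 13, 2029 is a Thursday and not a legal holiday, so no extension applies.
The deadline is September 13, 2029; the filing on September 8, 2029 is on or before that date.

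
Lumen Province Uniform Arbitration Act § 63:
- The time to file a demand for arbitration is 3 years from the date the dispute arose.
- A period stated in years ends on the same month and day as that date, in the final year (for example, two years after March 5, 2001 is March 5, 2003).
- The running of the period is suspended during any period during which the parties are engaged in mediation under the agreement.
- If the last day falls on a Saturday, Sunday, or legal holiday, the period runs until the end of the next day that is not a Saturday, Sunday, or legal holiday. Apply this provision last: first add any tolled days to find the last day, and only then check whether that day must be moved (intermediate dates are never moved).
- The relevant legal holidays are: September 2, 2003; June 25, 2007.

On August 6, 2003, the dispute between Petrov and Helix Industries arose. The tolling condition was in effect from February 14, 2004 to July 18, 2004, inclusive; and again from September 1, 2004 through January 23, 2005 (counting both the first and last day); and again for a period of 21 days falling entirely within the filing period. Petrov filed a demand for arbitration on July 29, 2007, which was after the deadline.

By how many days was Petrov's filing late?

3 years after August 6, 2003 is August 6, 2006.
From February 14, 2004 through July 18, 2004 inclusive is 156 days; tolling adds 156 days: August 6, 2006 + 156 days = January 9, 2007.
From September 1, 2004 through January 23, 2005 inclusive is 145 days; tolling adds 145 days: January 9, 2007 + 145 days = June 3, 2007.
Tolling adds 21 days: June 3, 2007 + 21 days = June 24, 2007.
June 24, 2007 is Sunday; June 25, 2007 is a listed holiday. The next qualifying day is June 26, 2007.
The deadline is June 26, 2007; from June 26, 2007 to July 29, 2007 is 33 days.

33 days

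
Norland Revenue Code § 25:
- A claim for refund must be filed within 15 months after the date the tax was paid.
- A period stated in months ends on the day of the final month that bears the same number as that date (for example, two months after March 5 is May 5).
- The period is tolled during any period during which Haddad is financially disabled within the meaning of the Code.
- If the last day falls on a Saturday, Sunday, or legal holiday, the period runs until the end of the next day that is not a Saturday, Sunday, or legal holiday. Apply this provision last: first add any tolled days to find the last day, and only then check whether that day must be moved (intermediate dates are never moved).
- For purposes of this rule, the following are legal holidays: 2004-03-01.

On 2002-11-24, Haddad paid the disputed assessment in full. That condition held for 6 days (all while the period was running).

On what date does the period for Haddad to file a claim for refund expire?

March 2, 2004

15 months after 2002-11-24 is February 24, 2004.
Tolling adds 6 days: February 24, 2004 + 6 days = March 1, 2004.
March 1, 2004 is a listed holiday. The next qualifying day is March 2, 2004.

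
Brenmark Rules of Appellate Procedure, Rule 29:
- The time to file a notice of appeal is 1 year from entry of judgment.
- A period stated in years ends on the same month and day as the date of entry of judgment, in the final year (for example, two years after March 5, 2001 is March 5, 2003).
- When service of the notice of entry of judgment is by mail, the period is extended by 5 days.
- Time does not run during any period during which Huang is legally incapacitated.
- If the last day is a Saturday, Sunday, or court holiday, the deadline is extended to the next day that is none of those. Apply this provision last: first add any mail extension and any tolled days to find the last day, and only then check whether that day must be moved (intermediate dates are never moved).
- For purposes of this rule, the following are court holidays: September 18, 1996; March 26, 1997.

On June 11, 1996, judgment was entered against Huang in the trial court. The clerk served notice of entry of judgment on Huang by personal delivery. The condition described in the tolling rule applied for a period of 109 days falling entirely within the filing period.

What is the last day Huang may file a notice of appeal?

September 29, 1997

1 year after June 11, 1996 is June 11, 1997.
Service was not by mail, so no mail extension applies.
Tolling adds 109 days: June 11, 1997 + 109 days = September 28, 1997.
September 28, 1997 is Sunday. The next qualifying day is September 29, 1997.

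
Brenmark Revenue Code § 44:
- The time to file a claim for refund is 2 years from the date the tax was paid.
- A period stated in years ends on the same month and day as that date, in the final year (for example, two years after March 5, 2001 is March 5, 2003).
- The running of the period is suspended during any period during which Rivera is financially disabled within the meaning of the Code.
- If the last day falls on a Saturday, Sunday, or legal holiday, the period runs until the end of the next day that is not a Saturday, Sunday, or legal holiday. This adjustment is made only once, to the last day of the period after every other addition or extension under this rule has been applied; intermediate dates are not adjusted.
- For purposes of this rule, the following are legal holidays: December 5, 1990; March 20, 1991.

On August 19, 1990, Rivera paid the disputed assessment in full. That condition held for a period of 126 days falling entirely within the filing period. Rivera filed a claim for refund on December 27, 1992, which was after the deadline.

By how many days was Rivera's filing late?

2 years after August 19, 1990 is August 19, 1992.
Tolling adds 126 days: August 19, 1992 + 126 days = December 23, 1992.
December 23, 1992 is a Wednesday and not a legal holiday, so no extension applies.
The deadline is December 23, 1992; from December 23, 1992 to December 27, 1992 is 4 days.

4 days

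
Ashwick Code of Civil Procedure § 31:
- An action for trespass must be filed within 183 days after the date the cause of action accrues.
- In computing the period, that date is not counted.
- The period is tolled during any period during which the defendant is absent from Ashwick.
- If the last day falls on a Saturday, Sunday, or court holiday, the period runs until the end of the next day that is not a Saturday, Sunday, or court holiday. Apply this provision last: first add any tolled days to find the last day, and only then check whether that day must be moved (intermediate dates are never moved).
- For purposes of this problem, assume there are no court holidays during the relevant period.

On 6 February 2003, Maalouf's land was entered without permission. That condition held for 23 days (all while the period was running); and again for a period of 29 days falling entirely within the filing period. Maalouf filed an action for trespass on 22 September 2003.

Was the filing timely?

Yes

183 days after 6 February 2003 is August 8, 2003.
Tolling adds 23 days: August 8, 2003 + 23 days = August 31, 2003.
Tolling adds 29 days: August 31, 2003 + 29 days = September 29, 2003.
September 29, 2003 is a Monday and not a court holiday, so no extension applies.
The deadline is September 29, 2003; the filing on September 22, 2003 is on or before that date.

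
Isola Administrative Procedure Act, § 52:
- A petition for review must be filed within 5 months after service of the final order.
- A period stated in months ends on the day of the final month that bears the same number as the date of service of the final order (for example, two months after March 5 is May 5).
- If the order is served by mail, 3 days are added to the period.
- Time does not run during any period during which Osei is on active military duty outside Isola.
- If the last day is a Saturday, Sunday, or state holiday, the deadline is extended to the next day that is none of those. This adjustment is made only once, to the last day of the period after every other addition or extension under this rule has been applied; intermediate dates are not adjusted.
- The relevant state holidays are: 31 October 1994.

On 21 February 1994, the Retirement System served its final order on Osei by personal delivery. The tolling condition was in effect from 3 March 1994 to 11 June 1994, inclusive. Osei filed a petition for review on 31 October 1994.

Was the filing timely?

5 months after 21 February 1994 is July 21, 1994.
Service was not by mail, so no mail extension applies.
From March 3, 1994 through June 11, 1994 inclusive is 101 days; tolling adds 101 days: July 21, 1994 + 101 days = October 30, 1994.
October 30, 1994 is Sunday; October 31, 1994 is a listed holiday. The next qualifying day is November 1, 1994.
The deadline is November 1, 1994; the filing on October 31, 1994 is on or before that date.

Yes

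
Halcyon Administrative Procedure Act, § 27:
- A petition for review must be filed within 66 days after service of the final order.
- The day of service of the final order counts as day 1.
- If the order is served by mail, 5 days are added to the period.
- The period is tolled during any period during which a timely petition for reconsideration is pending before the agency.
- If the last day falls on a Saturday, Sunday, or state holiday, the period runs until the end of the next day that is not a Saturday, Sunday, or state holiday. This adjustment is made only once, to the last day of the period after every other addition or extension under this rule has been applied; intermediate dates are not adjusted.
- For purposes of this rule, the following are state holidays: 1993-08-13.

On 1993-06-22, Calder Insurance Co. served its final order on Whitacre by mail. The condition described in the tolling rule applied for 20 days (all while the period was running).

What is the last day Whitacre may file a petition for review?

Counting 1993-06-22 as day 1, day 66 is August 26, 1993.
Service was by mail, adding 5 days: August 26, 1993 + 5 days = August 31, 1993.
Tolling adds 20 days: August 31, 1993 + 20 days = September 20, 1993.
September 20, 1993 is a Monday and not a state holiday, so no extension applies.

September 20, 1993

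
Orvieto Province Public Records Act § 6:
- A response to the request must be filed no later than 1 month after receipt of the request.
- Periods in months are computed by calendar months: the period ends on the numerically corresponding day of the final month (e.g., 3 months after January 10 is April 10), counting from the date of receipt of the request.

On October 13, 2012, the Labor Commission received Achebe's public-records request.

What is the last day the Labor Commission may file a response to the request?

November 13, 2012

1 month after October 13, 2012 is November 13, 2012.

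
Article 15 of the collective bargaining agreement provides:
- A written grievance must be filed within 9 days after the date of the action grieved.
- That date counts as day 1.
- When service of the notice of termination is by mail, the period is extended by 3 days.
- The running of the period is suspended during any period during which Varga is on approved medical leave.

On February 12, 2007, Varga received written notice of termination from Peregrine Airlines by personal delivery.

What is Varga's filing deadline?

February 20, 2007

Counting February 12, 2007 as day 1, day 9 is February 20, 2007.
Service was not by mail, so no mail extension applies.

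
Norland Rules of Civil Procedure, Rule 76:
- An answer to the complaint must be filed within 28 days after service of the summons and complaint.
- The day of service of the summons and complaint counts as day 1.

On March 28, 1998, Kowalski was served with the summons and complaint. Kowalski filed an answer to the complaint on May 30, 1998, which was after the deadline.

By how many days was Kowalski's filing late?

Counting March 28, 1998 as day 1, day 28 is April 24, 1998.
The deadline is April 24, 1998; from April 24, 1998 to May 30, 1998 is 36 days.

36 days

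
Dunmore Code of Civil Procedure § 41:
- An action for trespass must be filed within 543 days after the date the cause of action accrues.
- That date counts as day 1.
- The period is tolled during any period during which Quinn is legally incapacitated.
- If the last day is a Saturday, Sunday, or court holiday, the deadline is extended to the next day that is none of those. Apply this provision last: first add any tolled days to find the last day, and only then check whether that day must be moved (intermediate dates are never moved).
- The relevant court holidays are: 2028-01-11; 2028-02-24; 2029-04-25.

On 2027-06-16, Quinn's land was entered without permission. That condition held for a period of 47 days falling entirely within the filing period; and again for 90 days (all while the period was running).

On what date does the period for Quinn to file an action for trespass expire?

April 26, 2029

Counting 2027-06-16 as day 1, day 543 is December 9, 2028.
Tolling adds 47 days: December 9, 2028 + 47 days = January 25, 2029.
Tolling adds 90 days: January 25, 2029 + 90 days = April 25, 2029.
April 25, 2029 is a listed holiday. The next qualifying day is April 26, 2029.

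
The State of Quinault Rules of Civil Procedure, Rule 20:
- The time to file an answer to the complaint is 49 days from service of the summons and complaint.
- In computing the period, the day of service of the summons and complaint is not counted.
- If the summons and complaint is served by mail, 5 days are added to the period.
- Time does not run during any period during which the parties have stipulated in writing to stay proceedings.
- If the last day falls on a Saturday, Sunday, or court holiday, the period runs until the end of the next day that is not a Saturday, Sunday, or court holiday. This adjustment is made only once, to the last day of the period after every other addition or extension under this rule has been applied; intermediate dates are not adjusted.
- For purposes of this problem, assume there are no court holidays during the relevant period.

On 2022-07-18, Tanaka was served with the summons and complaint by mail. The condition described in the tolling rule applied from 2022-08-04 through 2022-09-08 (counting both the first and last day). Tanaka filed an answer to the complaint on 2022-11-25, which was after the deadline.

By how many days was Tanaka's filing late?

39 days

49 days after 2022-07-18 is September 5, 2022.
Service was by mail, adding 5 days: September 5, 2022 + 5 days = September 10, 2022.
From August 4, 2022 through September 8, 2022 inclusive is 36 days; tolling adds 36 days: September 10, 2022 + 36 days = October 16, 2022.
October 16, 2022 is Sunday. The next qualifying day is October 17, 2022.
The deadline is October 17, 2022; from October 17, 2022 to November 25, 2022 is 39 days.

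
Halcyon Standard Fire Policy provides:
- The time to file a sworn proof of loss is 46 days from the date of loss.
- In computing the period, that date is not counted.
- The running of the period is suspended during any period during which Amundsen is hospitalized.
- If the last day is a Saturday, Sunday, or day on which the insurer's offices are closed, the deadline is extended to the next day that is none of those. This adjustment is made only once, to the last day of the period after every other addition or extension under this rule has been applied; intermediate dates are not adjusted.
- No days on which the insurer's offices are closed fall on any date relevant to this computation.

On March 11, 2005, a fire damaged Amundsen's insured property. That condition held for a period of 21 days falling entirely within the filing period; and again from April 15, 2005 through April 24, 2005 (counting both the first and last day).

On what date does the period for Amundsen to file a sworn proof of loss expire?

May 27, 2005

46 days after March 11, 2005 is April 26, 2005.
Tolling adds 21 days: April 26, 2005 + 21 days = May 17, 2005.
From April 15, 2005 through April 24, 2005 inclusive is 10 days; tolling adds 10 days: May 17, 2005 + 10 days = May 27, 2005.
May 27, 2005 is a Friday and not a day on which the insurer's offices are closed, so no extension applies.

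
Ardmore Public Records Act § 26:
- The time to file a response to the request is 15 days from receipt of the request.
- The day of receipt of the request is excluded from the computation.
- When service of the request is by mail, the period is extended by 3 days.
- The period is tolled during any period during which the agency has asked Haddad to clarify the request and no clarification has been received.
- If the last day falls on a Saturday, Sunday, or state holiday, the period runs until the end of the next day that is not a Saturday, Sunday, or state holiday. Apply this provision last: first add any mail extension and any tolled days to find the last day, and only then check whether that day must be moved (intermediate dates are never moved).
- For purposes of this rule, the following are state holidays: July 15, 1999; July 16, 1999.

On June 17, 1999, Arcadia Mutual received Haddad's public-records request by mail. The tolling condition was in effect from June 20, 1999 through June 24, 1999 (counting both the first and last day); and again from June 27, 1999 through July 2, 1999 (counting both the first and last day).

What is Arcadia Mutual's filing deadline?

15 days after June 17, 1999 is July 2, 1999.
Service was by mail, adding 3 days: July 2, 1999 + 3 days = July 5, 1999.
From June 20, 1999 through June 24, 1999 inclusive is 5 days; tolling adds 5 days: July 5, 1999 + 5 days = July 10, 1999.
From June 27, 1999 through July 2, 1999 inclusive is 6 days; tolling adds 6 days: July 10, 1999 + 6 days = July 16, 1999.
July 16, 1999 is a listed holiday; July 17, 1999 is Saturday; July 18, 1999 is Sunday. The next qualifying day is July 19, 1999.

July 19, 1999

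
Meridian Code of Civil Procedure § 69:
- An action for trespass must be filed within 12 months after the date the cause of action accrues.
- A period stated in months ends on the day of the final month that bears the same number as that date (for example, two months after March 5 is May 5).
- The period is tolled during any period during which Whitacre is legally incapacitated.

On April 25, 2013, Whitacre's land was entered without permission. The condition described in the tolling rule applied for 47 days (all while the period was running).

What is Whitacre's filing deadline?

12 months after April 25, 2013 is April 25, 2014.
Tolling adds 47 days: April 25, 2014 + 47 days = June 11, 2014.

June 11, 2014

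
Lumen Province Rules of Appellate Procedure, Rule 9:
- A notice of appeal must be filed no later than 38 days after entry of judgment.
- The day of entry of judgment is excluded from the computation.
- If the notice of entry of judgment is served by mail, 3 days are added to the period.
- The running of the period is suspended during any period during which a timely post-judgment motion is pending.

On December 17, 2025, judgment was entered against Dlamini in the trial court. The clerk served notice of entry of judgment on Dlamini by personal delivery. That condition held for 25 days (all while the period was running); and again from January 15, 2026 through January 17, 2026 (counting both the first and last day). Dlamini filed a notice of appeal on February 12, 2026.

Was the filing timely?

38 days after December 17, 2025 is January 24, 2026.
Service was not by mail, so no mail extension applies.
Tolling adds 25 days: January 24, 2026 + 25 days = February 18, 2026.
From January 15, 2026 through January 17, 2026 inclusive is 3 days; tolling adds 3 days: February 18, 2026 + 3 days = February 21, 2026.
The deadline is February 21, 2026; the filing on February 12, 2026 is on or before that date.

Yes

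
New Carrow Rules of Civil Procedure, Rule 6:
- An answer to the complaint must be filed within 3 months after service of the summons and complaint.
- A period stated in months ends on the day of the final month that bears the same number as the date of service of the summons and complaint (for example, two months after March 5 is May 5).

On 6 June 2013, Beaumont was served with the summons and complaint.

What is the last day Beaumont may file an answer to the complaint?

September 6, 2013

3 months after 6 June 2013 is September 6, 2013.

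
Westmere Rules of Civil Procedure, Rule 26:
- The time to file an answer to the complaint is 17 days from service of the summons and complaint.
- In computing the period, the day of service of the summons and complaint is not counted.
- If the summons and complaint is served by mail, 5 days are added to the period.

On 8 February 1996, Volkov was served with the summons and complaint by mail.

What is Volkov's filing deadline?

17 days after 8 February 1996 is February 25, 1996.
Service was by mail, adding 5 days: February 25, 1996 + 5 days = March 1, 1996.

March 1, 1996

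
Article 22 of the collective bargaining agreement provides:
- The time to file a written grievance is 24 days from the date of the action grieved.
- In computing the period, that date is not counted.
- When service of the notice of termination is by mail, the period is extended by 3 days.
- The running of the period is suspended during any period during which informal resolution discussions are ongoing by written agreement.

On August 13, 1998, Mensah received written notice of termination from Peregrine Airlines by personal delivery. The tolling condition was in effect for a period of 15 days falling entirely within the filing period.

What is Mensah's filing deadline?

September 21, 1998

24 days after August 13, 1998 is September 6, 1998.
Service was not by mail, so no mail extension applies.
Tolling adds 15 days: September 6, 1998 + 15 days = September 21, 1998.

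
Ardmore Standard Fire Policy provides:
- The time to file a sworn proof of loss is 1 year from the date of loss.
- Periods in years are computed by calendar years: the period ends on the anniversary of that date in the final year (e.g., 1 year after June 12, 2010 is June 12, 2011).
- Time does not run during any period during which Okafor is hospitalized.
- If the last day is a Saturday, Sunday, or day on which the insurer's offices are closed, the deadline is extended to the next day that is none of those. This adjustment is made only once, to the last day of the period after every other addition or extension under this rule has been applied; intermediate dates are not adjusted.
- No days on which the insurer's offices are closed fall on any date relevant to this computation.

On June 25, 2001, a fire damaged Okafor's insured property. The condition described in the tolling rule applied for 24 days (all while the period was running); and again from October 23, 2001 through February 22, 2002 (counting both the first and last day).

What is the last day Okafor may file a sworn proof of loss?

November 19, 2002

1 year after June 25, 2001 is June 25, 2002.
Tolling adds 24 days: June 25, 2002 + 24 days = July 19, 2002.
From October 23, 2001 through February 22, 2002 inclusive is 123 days; tolling adds 123 days: July 19, 2002 + 123 days = November 19, 2002.
November 19, 2002 is a Tuesday and not a day on which the insurer's offices are closed, so no extension applies.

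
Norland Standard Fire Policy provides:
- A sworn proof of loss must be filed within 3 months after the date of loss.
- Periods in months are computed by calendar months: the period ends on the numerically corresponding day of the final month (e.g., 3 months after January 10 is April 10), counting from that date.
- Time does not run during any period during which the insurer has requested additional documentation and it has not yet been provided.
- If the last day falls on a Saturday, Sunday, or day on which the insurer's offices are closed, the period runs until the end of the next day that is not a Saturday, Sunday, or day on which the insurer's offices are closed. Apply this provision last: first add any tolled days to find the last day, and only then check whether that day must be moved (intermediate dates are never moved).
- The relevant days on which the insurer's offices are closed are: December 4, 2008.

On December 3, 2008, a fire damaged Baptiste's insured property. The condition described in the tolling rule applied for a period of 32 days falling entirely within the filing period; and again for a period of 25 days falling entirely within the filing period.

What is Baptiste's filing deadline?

3 months after December 3, 2008 is March 3, 2009.
Tolling adds 32 days: March 3, 2009 + 32 days = April 4, 2009.
Tolling adds 25 days: April 4, 2009 + 25 days = April 29, 2009.
April 29, 2009 is a Wednesday and not a day on which the insurer's offices are closed, so no extension applies.

April 29, 2009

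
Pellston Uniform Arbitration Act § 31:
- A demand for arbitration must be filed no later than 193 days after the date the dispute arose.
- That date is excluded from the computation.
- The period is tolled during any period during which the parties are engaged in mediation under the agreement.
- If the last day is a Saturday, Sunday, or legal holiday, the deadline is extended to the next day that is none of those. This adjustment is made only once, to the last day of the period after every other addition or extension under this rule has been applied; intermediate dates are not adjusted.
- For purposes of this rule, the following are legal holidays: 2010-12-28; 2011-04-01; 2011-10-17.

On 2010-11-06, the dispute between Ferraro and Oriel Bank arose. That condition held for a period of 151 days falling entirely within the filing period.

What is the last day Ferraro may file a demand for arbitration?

October 18, 2011

193 days after 2010-11-06 is May 18, 2011.
Tolling adds 151 days: May 18, 2011 + 151 days = October 16, 2011.
October 16, 2011 is Sunday; October 17, 2011 is a listed holiday. The next qualifying day is October 18, 2011.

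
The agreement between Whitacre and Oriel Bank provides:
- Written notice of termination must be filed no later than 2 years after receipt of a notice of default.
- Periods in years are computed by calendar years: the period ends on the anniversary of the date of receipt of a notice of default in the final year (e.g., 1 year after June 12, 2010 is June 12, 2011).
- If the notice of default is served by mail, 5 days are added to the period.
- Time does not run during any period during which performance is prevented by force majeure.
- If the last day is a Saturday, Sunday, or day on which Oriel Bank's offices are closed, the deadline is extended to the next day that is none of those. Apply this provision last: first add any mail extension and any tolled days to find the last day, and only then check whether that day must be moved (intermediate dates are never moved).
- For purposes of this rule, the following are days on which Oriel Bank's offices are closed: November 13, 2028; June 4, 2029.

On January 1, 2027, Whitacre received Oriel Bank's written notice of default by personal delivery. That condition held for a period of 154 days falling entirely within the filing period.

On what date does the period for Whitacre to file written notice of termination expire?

June 5, 2029

2 years after January 1, 2027 is January 1, 2029.
Service was not by mail, so no mail extension applies.
Tolling adds 154 days: January 1, 2029 + 154 days = June 4, 2029.
June 4, 2029 is a listed holiday. The next qualifying day is June 5, 2029.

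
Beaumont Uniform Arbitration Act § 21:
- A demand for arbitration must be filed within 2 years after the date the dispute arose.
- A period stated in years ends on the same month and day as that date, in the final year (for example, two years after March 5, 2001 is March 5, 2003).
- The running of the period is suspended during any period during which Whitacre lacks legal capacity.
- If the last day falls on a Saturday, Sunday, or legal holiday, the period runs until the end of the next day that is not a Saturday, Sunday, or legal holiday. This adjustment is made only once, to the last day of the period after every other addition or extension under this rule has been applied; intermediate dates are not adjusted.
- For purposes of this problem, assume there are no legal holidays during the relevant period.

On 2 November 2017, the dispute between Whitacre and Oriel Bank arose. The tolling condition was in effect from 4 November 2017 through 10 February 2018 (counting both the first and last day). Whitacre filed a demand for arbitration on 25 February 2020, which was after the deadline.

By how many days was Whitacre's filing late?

15 days

2 years after 2 November 2017 is November 2, 2019.
From November 4, 2017 through February 10, 2018 inclusive is 99 days; tolling adds 99 days: November 2, 2019 + 99 days = February 9, 2020.
February 9, 2020 is Sunday. The next qualifying day is February 10, 2020.
The deadline is February 10, 2020; from February 10, 2020 to February 25, 2020 is 15 days.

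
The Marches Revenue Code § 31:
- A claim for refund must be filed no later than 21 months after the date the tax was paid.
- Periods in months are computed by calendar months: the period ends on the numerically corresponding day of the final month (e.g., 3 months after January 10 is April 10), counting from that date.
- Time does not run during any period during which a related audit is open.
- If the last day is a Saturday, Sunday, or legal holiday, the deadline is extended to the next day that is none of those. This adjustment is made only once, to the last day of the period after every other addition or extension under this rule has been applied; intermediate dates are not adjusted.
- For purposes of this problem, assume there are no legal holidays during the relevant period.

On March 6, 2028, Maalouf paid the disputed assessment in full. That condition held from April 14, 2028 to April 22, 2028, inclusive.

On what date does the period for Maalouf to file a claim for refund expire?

December 17, 2029

21 months after March 6, 2028 is December 6, 2029.
From April 14, 2028 through April 22, 2028 inclusive is 9 days; tolling adds 9 days: December 6, 2029 + 9 days = December 15, 2029.
December 15, 2029 is Saturday; December 16, 2029 is Sunday. The next qualifying day is December 17, 2029.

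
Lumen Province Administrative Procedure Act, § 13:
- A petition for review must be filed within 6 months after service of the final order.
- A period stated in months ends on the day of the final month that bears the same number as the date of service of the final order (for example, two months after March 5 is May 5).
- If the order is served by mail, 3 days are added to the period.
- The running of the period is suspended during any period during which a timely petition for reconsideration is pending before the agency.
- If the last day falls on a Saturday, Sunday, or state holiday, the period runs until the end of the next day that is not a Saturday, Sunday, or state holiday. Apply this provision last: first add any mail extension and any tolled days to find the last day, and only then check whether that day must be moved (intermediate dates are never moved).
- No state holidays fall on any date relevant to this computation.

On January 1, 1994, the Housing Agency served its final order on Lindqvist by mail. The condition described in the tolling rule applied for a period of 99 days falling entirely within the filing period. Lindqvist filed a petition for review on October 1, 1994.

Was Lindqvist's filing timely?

Yes

6 months after January 1, 1994 is July 1, 1994.
Service was by mail, adding 3 days: July 1, 1994 + 3 days = July 4, 1994.
Tolling adds 99 days: July 4, 1994 + 99 days = October 11, 1994.
October 11, 1994 is a Tuesday and not a state holiday, so no extension applies.
The deadline is October 11, 1994; the filing on October 1, 1994 is on or before that date.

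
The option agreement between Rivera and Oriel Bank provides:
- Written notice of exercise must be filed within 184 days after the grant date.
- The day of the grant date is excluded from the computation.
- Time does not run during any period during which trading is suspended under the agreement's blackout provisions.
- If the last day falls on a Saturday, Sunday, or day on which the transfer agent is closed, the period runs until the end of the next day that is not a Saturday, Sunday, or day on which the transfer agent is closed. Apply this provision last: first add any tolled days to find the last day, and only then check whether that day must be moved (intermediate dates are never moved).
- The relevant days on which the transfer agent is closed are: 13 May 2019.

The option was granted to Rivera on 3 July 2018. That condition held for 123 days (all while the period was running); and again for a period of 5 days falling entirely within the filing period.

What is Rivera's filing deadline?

184 days after 3 July 2018 is January 3, 2019.
Tolling adds 123 days: January 3, 2019 + 123 days = May 6, 2019.
Tolling adds 5 days: May 6, 2019 + 5 days = May 11, 2019.
May 11, 2019 is Saturday; May 12, 2019 is Sunday; May 13, 2019 is a listed holiday. The next qualifying day is May 14, 2019.

May 14, 2019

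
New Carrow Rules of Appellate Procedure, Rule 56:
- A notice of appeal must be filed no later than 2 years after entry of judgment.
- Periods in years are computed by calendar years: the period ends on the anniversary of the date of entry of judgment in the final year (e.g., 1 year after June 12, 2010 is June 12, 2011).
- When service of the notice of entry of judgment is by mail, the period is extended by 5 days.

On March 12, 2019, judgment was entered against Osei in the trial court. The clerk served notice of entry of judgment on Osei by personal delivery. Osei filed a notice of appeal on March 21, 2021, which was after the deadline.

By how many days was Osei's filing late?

9 days

2 years after March 12, 2019 is March 12, 2021.
Service was not by mail, so no mail extension applies.
The deadline is March 12, 2021; from March 12, 2021 to March 21, 2021 is 9 days.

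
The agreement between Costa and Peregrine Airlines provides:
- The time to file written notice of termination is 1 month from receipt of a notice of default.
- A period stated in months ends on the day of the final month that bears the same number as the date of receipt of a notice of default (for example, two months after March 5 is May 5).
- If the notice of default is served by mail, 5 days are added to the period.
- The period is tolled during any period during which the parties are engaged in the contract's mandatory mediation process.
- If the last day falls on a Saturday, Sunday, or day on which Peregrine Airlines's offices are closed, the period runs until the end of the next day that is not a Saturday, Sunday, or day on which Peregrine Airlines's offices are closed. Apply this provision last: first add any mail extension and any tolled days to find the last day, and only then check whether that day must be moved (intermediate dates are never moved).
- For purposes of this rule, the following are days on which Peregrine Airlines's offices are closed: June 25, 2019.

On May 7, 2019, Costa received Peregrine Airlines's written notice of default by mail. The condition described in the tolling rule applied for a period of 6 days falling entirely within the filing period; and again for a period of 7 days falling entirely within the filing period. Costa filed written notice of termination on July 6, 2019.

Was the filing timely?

1 month after May 7, 2019 is June 7, 2019.
Service was by mail, adding 5 days: June 7, 2019 + 5 days = June 12, 2019.
Tolling adds 6 days: June 12, 2019 + 6 days = June 18, 2019.
Tolling adds 7 days: June 18, 2019 + 7 days = June 25, 2019.
June 25, 2019 is a listed holiday. The next qualifying day is June 26, 2019.
The deadline is June 26, 2019; the filing on July 6, 2019 is after that date.

No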